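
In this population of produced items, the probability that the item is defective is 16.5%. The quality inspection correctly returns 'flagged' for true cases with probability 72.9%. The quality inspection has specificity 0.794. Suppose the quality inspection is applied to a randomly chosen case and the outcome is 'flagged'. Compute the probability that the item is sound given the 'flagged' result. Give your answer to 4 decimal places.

Let H be the event that the item is defective. P(H) = 0.165, so P(¬H) = 0.835. With E the 'flagged' result, P(E|H) = 0.729 and P(E|¬H) = 0.206.
P(E) = 0.729·0.165 + 0.206·0.835 = 0.12029 + 0.17201 = 0.29229.
By Bayes' theorem, P(H|E) = 0.12029 / 0.29229 = 0.4115. Hence P(¬H|E) = 1 − 0.4115 = 0.5885.

P(¬H | E) ≈ 0.5885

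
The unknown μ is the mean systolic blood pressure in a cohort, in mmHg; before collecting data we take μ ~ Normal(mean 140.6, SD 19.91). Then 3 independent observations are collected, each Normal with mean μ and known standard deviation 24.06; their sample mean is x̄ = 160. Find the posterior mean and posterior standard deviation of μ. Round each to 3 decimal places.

Prior precision 1/τ₀² = 1/19.91² = 0.00252265; data precision n/σ² = 3/24.06² = 0.00518239.
Posterior precision = 0.00252265 + 0.00518239 = 0.00770504, giving posterior SD = 1/√0.00770504 = 11.392.
Posterior mean = (0.00252265·140.6 + 0.00518239·160) / 0.00770504 = 153.648.

Posterior mean ≈ 153.648; posterior SD ≈ 11.392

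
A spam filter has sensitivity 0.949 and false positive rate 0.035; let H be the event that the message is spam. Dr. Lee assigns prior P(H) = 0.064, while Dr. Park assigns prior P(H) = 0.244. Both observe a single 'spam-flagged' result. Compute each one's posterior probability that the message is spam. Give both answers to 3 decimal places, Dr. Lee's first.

Dr. Lee: 0.650; Dr. Park: 0.897

The likelihood ratio for a 'spam-flagged' result is 0.949/0.035 = 27.114.
Dr. Lee: prior odds 0.064/0.936 = 0.068376; posterior odds 1.8540; posterior probability 0.650.
Dr. Park: prior odds 0.244/0.756 = 0.32275; posterior odds 8.7512; posterior probability 0.897.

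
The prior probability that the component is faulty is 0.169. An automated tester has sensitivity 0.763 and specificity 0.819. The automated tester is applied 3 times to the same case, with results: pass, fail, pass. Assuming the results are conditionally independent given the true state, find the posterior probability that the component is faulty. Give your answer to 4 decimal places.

Posterior P(H) ≈ 0.0670

With H the event that the component is faulty, the joint likelihood of the observed sequence is P(data|H) = 0.237·0.763·0.237 = 0.042857 and P(data|¬H) = 0.819·0.181·0.819 = 0.12141.
Bayes: P(H|data) = 0.169·0.042857 / (0.169·0.042857 + 0.831·0.12141) = 0.0072428/0.10813 = 0.0670.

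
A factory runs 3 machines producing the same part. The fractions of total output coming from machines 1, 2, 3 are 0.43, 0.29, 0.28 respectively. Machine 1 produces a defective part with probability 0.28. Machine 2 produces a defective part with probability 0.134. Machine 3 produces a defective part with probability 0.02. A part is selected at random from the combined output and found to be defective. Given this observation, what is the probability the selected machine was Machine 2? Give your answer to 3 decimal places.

P(defective|M1) = 0.28; P(defective|M2) = 0.134; P(defective|M3) = 0.02.
Prior × likelihood for each source: 0.43·0.28=0.1204, 0.29·0.134=0.03886, 0.28·0.02=0.005600. Summing gives P(defective) = 0.16486.
P(Machine 2 | defective) = 0.03886 / 0.16486 = 0.236.

Posterior probability ≈ 0.236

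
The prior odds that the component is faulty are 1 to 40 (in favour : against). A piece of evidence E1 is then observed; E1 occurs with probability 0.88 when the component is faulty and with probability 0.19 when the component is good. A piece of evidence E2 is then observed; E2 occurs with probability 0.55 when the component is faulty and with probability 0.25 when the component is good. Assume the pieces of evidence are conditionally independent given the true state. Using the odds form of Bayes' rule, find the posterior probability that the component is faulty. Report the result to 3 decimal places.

Posterior probability ≈ 0.203

Prior odds = 1/40 = 0.025000.
Likelihood ratio for E1 = 0.88/0.19 = 4.6316.
Likelihood ratio for E2 = 0.55/0.25 = 2.2000.
Posterior odds = prior odds × LR₁ × LR₂ = 0.25474.
Posterior probability = odds/(1+odds) = 0.25474/1.2547 = 0.203.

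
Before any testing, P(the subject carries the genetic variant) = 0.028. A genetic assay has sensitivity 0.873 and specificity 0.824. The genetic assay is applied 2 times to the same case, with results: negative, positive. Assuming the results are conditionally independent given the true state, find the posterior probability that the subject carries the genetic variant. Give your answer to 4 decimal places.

Posterior P(H) ≈ 0.0215

Let H be the event that the subject carries the genetic variant; start with P(H) = 0.028. P('positive'|H) = 0.873, P('positive'|¬H) = 0.176.
Update on result 1 ('negative'): P(H) ← 0.127·0.0280 / (0.127·0.0280 + 0.824·0.9720) = 0.0035560/0.80448 = 0.0044.
Update on result 2 ('positive'): P(H) ← 0.873·0.0044 / (0.873·0.0044 + 0.176·0.9956) = 0.0038589/0.17908 = 0.0215.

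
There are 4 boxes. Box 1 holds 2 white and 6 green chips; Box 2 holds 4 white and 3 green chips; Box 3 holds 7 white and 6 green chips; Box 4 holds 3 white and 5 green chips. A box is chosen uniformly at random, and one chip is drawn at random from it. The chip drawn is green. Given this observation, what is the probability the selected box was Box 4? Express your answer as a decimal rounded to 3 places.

Tabulate prior·likelihood by source: [1] prior 0.25, lik 0.75, product 0.1875; [2] prior 0.25, lik 0.4286, product 0.1071; [3] prior 0.25, lik 0.4615, product 0.1154; [4] prior 0.25, lik 0.625, product 0.1562.
Normalizing constant = 0.56628; the posterior for Box 4 is its product over the sum, 0.1562/0.56628 = 0.276.

Posterior probability ≈ 0.276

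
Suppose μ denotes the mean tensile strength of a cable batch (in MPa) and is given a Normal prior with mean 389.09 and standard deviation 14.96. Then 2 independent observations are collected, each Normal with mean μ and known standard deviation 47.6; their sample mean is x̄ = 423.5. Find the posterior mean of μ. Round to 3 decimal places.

Posterior mean ≈ 394.766

Prior precision 1/τ₀² = 1/14.96² = 0.00446824; data precision n/σ² = 2/47.6² = 0.00088271.
Posterior precision = 0.00446824 + 0.00088271 = 0.00535095.
Posterior mean = (0.00446824·389.09 + 0.00088271·423.5) / 0.00535095 = 394.766.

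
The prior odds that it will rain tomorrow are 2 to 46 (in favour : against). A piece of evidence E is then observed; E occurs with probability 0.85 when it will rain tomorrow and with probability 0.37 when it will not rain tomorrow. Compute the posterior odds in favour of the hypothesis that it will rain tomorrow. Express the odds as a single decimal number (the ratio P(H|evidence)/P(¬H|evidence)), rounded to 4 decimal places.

Prior odds = 2/46 = 0.043478.
Likelihood ratio for E = 0.85/0.37 = 2.2973.
Posterior odds = prior odds × LR = 0.099882.

Posterior odds ≈ 0.0999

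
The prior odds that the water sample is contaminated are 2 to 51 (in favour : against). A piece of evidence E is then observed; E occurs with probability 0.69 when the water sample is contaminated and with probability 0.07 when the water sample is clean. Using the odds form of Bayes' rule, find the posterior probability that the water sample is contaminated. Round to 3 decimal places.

Prior odds = 2/51 = 0.039216.
Likelihood ratio for E = 0.69/0.07 = 9.8571.
Posterior odds = prior odds × LR = 0.38655.
Posterior probability = odds/(1+odds) = 0.38655/1.3866 = 0.279.

Posterior probability ≈ 0.279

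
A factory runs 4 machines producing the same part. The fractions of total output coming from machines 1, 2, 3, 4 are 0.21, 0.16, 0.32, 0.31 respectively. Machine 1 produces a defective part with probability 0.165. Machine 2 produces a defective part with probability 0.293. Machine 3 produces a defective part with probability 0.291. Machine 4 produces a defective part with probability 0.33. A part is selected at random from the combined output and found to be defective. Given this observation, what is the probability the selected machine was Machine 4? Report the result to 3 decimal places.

Tabulate prior·likelihood by source: [1] prior 0.21, lik 0.165, product 0.03465; [2] prior 0.16, lik 0.293, product 0.04688; [3] prior 0.32, lik 0.291, product 0.09312; [4] prior 0.31, lik 0.33, product 0.1023.
Normalizing constant = 0.27695; the posterior for Machine 4 is its product over the sum, 0.1023/0.27695 = 0.369.

Posterior probability ≈ 0.369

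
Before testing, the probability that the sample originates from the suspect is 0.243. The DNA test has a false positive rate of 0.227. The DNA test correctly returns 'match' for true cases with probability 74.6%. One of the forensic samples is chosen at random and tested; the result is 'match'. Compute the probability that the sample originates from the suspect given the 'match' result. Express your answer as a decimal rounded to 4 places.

Write H for 'the sample originates from the suspect'. Prior odds H:¬H = 0.243/0.757 = 0.32100. For the 'match' outcome, the likelihood ratio is 0.746/0.227 = 3.2863.
Posterior odds = 0.32100 × 3.2863 = 1.0549, so P(H|E) = 1.0549/(1+1.0549) = 0.5134.

P(H | E) ≈ 0.5134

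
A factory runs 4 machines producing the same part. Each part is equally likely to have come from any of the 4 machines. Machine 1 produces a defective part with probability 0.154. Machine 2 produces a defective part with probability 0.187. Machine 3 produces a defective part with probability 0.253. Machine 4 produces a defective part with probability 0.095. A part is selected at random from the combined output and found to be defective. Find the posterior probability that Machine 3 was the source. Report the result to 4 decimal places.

Posterior probability ≈ 0.3672

Tabulate prior·likelihood by source: [1] prior 0.25, lik 0.154, product 0.03850; [2] prior 0.25, lik 0.187, product 0.04675; [3] prior 0.25, lik 0.253, product 0.06325; [4] prior 0.25, lik 0.095, product 0.02375.
Normalizing constant = 0.17225; the posterior for Machine 3 is its product over the sum, 0.06325/0.17225 = 0.3672.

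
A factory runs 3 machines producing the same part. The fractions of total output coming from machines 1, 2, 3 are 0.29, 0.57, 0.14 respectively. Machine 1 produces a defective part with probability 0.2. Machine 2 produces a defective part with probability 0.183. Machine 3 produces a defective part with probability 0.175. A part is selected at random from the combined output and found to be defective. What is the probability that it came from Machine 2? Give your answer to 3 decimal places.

Tabulate prior·likelihood by source: [1] prior 0.29, lik 0.2, product 0.05800; [2] prior 0.57, lik 0.183, product 0.1043; [3] prior 0.14, lik 0.175, product 0.02450.
Normalizing constant = 0.18681; the posterior for Machine 2 is its product over the sum, 0.1043/0.18681 = 0.558.

Posterior probability ≈ 0.558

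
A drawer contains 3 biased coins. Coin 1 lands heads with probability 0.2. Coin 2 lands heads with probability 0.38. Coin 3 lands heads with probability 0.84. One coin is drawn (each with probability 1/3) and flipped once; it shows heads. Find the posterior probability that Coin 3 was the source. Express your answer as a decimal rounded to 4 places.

Posterior probability ≈ 0.5915

P(heads|C1) = 0.2; P(heads|C2) = 0.38; P(heads|C3) = 0.84.
Prior × likelihood for each source: 0.333333·0.2=0.06667, 0.333333·0.38=0.1267, 0.333333·0.84=0.2800. Summing gives P(heads) = 0.47333.
P(Coin 3 | heads) = 0.2800 / 0.47333 = 0.5915.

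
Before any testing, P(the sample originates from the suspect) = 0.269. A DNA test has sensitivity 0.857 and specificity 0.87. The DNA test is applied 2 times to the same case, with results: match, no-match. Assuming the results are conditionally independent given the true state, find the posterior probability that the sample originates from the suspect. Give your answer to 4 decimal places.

With H the event that the sample originates from the suspect, the joint likelihood of the observed sequence is P(data|H) = 0.857·0.143 = 0.12255 and P(data|¬H) = 0.13·0.87 = 0.11310.
Bayes: P(H|data) = 0.269·0.12255 / (0.269·0.12255 + 0.731·0.11310) = 0.032966/0.11564 = 0.2851.

Posterior P(H) ≈ 0.2851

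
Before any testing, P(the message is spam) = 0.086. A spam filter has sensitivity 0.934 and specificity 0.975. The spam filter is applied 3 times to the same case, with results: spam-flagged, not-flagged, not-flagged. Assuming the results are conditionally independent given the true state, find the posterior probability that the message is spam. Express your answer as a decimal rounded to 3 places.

Posterior P(H) ≈ 0.016

Let H be the event that the message is spam; start with P(H) = 0.086. P('spam-flagged'|H) = 0.934, P('spam-flagged'|¬H) = 0.025.
Update on result 1 ('spam-flagged'): P(H) ← 0.934·0.0860 / (0.934·0.0860 + 0.025·0.9140) = 0.080324/0.10317 = 0.7785.
Update on result 2 ('not-flagged'): P(H) ← 0.066·0.7785 / (0.066·0.7785 + 0.975·0.2215) = 0.051383/0.26732 = 0.1922.
Update on result 3 ('not-flagged'): P(H) ← 0.066·0.1922 / (0.066·0.1922 + 0.975·0.8078) = 0.012686/0.80027 = 0.0159.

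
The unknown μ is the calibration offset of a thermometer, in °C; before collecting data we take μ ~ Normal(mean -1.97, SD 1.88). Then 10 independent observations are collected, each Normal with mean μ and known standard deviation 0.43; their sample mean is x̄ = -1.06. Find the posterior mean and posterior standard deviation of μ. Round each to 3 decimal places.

With known σ, the Normal prior is conjugate. Weight on the data is w = (n/σ²)/(n/σ² + 1/τ₀²) = 54.0833/(54.0833+0.282933) = 0.99480.
Posterior mean = w·x̄ + (1−w)·μ₀ = 0.99480·-1.06 + 0.0052042·-1.97 = -1.065. Posterior variance = 1/(54.0833+0.282933) = 0.0183938, so SD = 0.136.

Posterior mean ≈ -1.065; posterior SD ≈ 0.136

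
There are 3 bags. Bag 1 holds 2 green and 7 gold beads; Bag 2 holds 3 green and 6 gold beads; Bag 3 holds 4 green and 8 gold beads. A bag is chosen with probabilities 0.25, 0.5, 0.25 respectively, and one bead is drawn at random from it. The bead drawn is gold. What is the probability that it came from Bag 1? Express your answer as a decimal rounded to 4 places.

Posterior probability ≈ 0.2800

P(gold|Bag 1) = 0.7778; P(gold|Bag 2) = 0.6667; P(gold|Bag 3) = 0.6667.
Prior × likelihood for each source: 0.25·0.7778=0.1944, 0.5·0.6667=0.3333, 0.25·0.6667=0.1667. Summing gives P(gold) = 0.69444.
P(Bag 1 | gold) = 0.1944 / 0.69444 = 0.2800.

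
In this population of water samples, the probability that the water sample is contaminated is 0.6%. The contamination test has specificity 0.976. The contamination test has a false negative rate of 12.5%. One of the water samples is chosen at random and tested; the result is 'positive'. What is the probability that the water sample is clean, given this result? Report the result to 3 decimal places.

Write H for 'the water sample is contaminated'. Prior odds H:¬H = 0.006/0.994 = 0.0060362. For the 'positive' outcome, the likelihood ratio is 0.875/0.024 = 36.458.
Posterior odds = 0.0060362 × 36.458 = 0.22007, so P(H|E) = 0.22007/(1+0.22007) = 0.180. Then P(¬H|E) = 1 − 0.180 = 0.820.

P(¬H | E) ≈ 0.820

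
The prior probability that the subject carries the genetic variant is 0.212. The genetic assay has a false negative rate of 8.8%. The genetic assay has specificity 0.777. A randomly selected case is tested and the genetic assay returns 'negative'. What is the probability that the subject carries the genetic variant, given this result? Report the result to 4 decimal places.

Write H for 'the subject carries the genetic variant'. Prior odds H:¬H = 0.212/0.788 = 0.26904. For the 'negative' outcome, the likelihood ratio is 0.088/0.777 = 0.11326.
Posterior odds = 0.26904 × 0.11326 = 0.030470, so P(H|E) = 0.030470/(1+0.030470) = 0.0296.

P(H | E) ≈ 0.0296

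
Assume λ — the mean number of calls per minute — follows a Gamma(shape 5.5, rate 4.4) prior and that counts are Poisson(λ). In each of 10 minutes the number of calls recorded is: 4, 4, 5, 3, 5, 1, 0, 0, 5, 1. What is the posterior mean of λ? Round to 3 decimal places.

Total count ∑xᵢ = 28 over n = 10 minutes.
Gamma is conjugate to the Poisson likelihood: posterior is Gamma(shape = 5.5+28 = 33.5, rate = 4.4+10 = 14.4).
Posterior mean = shape/rate = 33.5/14.4 = 2.326.

Posterior mean ≈ 2.326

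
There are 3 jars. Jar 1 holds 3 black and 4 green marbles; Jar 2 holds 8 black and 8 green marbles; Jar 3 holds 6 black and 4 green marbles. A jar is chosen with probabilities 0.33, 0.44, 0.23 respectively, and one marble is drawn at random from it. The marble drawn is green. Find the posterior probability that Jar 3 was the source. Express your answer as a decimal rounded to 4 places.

P(green|Jar 1) = 0.5714; P(green|Jar 2) = 0.5; P(green|Jar 3) = 0.4.
Prior × likelihood for each source: 0.33·0.5714=0.1886, 0.44·0.5=0.2200, 0.23·0.4=0.09200. Summing gives P(green) = 0.50057.
P(Jar 3 | green) = 0.09200 / 0.50057 = 0.1838.

Posterior probability ≈ 0.1838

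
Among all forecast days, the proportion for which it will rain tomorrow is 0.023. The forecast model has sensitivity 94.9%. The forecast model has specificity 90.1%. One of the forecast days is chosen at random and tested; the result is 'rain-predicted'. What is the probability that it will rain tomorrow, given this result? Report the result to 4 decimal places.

Let H be the event that it will rain tomorrow. P(H) = 0.023, so P(¬H) = 0.977. With E the 'rain-predicted' result, P(E|H) = 0.949 and P(E|¬H) = 0.099.
P(E) = 0.949·0.023 + 0.099·0.977 = 0.021827 + 0.096723 = 0.11855.
By Bayes' theorem, P(H|E) = 0.021827 / 0.11855 = 0.1841.

P(H | E) ≈ 0.1841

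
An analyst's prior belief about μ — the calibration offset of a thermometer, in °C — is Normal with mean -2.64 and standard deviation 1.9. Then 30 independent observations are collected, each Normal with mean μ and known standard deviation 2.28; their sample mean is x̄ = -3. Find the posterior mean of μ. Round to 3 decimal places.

Posterior mean ≈ -2.984

Prior precision 1/τ₀² = 1/1.9² = 0.277008; data precision n/σ² = 30/2.28² = 5.77101.
Posterior precision = 0.277008 + 5.77101 = 6.04801.
Posterior mean = (0.277008·-2.64 + 5.77101·-3) / 6.04801 = -2.984.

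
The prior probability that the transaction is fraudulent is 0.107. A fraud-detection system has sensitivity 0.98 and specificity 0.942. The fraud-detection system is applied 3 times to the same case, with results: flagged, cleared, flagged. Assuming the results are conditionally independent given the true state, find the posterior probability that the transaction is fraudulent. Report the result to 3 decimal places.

Posterior P(H) ≈ 0.421

Let H be the event that the transaction is fraudulent; start with P(H) = 0.107. P('flagged'|H) = 0.98, P('flagged'|¬H) = 0.058.
Update on result 1 ('flagged'): P(H) ← 0.98·0.1070 / (0.98·0.1070 + 0.058·0.8930) = 0.10486/0.15665 = 0.6694.
Update on result 2 ('cleared'): P(H) ← 0.02·0.6694 / (0.02·0.6694 + 0.942·0.3306) = 0.013387/0.32484 = 0.0412.
Update on result 3 ('flagged'): P(H) ← 0.98·0.0412 / (0.98·0.0412 + 0.058·0.9588) = 0.040389/0.095998 = 0.4207.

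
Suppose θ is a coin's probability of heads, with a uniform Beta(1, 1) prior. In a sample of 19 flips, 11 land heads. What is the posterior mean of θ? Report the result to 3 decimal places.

Posterior mean ≈ 0.571

The binomial likelihood is conjugate to the Beta prior: with 11 successes and 8 failures, the posterior is Beta(1+11, 1+8) = Beta(12, 9).
E[θ | data] = 12/(12+9) = 0.571.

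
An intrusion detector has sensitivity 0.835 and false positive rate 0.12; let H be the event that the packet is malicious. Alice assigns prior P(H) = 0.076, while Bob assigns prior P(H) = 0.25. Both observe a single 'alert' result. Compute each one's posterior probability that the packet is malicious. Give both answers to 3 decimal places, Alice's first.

Alice: 0.364; Bob: 0.699

The likelihood ratio for an 'alert' result is 0.835/0.12 = 6.9583.
Alice: prior odds 0.076/0.924 = 0.082251; posterior odds 0.57233; posterior probability 0.364.
Bob: prior odds 0.25/0.75 = 0.33333; posterior odds 2.3194; posterior probability 0.699.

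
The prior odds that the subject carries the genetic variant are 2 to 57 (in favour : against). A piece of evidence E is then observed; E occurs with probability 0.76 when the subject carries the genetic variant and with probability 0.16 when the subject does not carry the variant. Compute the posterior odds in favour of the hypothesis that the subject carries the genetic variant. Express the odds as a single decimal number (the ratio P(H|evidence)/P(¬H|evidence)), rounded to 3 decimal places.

Prior odds = 2/57 = 0.035088.
Likelihood ratio for E = 0.76/0.16 = 4.7500.
Posterior odds = prior odds × LR = 0.16667.

Posterior odds ≈ 0.167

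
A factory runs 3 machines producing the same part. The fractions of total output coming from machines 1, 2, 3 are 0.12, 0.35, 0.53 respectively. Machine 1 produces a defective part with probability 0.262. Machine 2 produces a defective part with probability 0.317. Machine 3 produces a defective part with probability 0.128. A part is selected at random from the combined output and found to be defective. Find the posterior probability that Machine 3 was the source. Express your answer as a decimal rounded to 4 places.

Posterior probability ≈ 0.3227

P(defective|M1) = 0.262; P(defective|M2) = 0.317; P(defective|M3) = 0.128.
Prior × likelihood for each source: 0.12·0.262=0.03144, 0.35·0.317=0.1109, 0.53·0.128=0.06784. Summing gives P(defective) = 0.21023.
P(Machine 3 | defective) = 0.06784 / 0.21023 = 0.3227.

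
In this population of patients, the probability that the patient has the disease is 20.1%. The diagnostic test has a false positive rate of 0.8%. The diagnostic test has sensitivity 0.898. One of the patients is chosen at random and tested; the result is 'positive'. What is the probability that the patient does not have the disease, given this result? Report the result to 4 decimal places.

Let H be the event that the patient has the disease. P(H) = 0.201, so P(¬H) = 0.799. With E the 'positive' result, P(E|H) = 0.898 and P(E|¬H) = 0.008.
P(E) = 0.898·0.201 + 0.008·0.799 = 0.18050 + 0.0063920 = 0.18689.
By Bayes' theorem, P(H|E) = 0.18050 / 0.18689 = 0.9658. Hence P(¬H|E) = 1 − 0.9658 = 0.0342.

P(¬H | E) ≈ 0.0342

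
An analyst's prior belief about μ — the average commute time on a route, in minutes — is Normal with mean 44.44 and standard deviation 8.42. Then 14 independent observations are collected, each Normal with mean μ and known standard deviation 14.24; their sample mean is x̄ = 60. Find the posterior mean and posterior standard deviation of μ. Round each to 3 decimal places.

With known σ, the Normal prior is conjugate. Weight on the data is w = (n/σ²)/(n/σ² + 1/τ₀²) = 0.0690412/(0.0690412+0.0141051) = 0.83036.
Posterior mean = w·x̄ + (1−w)·μ₀ = 0.83036·60 + 0.16964·44.44 = 57.360. Posterior variance = 1/(0.0690412+0.0141051) = 12.0270, so SD = 3.468.

Posterior mean ≈ 57.360; posterior SD ≈ 3.468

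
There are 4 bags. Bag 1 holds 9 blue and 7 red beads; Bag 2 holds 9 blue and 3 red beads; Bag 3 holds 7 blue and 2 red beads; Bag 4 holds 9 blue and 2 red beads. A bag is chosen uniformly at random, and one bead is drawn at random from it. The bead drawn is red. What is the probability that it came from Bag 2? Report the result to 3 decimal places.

Posterior probability ≈ 0.229

P(red|Bag 1) = 0.4375; P(red|Bag 2) = 0.25; P(red|Bag 3) = 0.2222; P(red|Bag 4) = 0.1818.
Prior × likelihood for each source: 0.25·0.4375=0.1094, 0.25·0.25=0.06250, 0.25·0.2222=0.05556, 0.25·0.1818=0.04545. Summing gives P(red) = 0.27289.
P(Bag 2 | red) = 0.06250 / 0.27289 = 0.229.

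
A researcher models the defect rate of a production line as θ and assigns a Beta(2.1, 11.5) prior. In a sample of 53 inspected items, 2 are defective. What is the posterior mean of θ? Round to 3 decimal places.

Posterior mean ≈ 0.062

The binomial likelihood is conjugate to the Beta prior: with 2 successes and 51 failures, the posterior is Beta(2.1+2, 11.5+51) = Beta(4.1, 62.5).
Posterior mean = α/(α+β) = 4.1/66.6 = 0.062.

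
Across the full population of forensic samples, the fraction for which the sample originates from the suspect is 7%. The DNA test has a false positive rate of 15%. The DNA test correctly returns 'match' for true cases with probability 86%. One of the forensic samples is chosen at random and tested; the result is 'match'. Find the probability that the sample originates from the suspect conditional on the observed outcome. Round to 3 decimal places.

Write H for 'the sample originates from the suspect'. Prior odds H:¬H = 0.07/0.93 = 0.075269. For the 'match' outcome, the likelihood ratio is 0.86/0.15 = 5.7333.
Posterior odds = 0.075269 × 5.7333 = 0.43154, so P(H|E) = 0.43154/(1+0.43154) = 0.301.

P(H | E) ≈ 0.301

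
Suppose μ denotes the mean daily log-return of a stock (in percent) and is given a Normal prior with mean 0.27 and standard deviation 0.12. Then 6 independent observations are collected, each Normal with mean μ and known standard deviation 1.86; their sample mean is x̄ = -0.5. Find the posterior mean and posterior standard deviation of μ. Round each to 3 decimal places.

With known σ, the Normal prior is conjugate. Weight on the data is w = (n/σ²)/(n/σ² + 1/τ₀²) = 1.73430/(1.73430+69.4444) = 0.024365.
Posterior mean = w·x̄ + (1−w)·μ₀ = 0.024365·-0.5 + 0.97563·0.27 = 0.251. Posterior variance = 1/(1.73430+69.4444) = 0.0140491, so SD = 0.119.

Posterior mean ≈ 0.251; posterior SD ≈ 0.119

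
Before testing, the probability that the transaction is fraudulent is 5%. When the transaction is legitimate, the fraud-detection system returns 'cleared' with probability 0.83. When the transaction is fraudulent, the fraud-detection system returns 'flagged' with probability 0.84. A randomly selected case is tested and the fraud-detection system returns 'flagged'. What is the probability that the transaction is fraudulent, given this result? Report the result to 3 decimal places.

P(H | E) ≈ 0.206

Let H be the event that the transaction is fraudulent. P(H) = 0.05, so P(¬H) = 0.95. With E the 'flagged' result, P(E|H) = 0.84 and P(E|¬H) = 0.17.
P(E) = 0.84·0.05 + 0.17·0.95 = 0.042000 + 0.16150 = 0.20350.
By Bayes' theorem, P(H|E) = 0.042000 / 0.20350 = 0.206.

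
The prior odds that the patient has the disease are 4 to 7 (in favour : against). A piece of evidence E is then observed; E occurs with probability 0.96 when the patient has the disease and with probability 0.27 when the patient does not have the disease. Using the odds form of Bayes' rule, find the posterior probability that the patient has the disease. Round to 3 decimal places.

Prior odds = 4/7 = 0.57143. In log-odds, ln(0.57143) = -0.55962.
Add log likelihood ratio: ln(3.5556) = 1.2685.
Posterior log-odds = 0.70890, so posterior odds = exp(0.70890) = 2.0317. Converting, P(H|E) = 2.0317/3.0317 = 0.670.

Posterior probability ≈ 0.670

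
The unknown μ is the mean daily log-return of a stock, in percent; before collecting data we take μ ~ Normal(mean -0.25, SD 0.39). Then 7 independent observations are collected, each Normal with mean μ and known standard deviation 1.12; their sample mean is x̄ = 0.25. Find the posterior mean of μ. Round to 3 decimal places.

With known σ, the Normal prior is conjugate. Weight on the data is w = (n/σ²)/(n/σ² + 1/τ₀²) = 5.58036/(5.58036+6.57462) = 0.45910.
Posterior mean = w·x̄ + (1−w)·μ₀ = 0.45910·0.25 + 0.54090·-0.25 = -0.020.

Posterior mean ≈ -0.020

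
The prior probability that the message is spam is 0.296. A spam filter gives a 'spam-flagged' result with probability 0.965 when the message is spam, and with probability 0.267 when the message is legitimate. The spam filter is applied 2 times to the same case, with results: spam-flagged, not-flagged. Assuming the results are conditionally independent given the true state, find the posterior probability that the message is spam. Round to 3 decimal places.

Posterior P(H) ≈ 0.068

With H the event that the message is spam, the joint likelihood of the observed sequence is P(data|H) = 0.965·0.035 = 0.033775 and P(data|¬H) = 0.267·0.733 = 0.19571.
Bayes: P(H|data) = 0.296·0.033775 / (0.296·0.033775 + 0.704·0.19571) = 0.0099974/0.14778 = 0.0677.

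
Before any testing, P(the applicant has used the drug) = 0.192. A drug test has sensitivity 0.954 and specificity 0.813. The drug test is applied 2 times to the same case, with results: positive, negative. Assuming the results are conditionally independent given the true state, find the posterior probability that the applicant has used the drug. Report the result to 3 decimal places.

Posterior P(H) ≈ 0.064

Let H be the event that the applicant has used the drug; start with P(H) = 0.192. P('positive'|H) = 0.954, P('positive'|¬H) = 0.187.
Update on result 1 ('positive'): P(H) ← 0.954·0.1920 / (0.954·0.1920 + 0.187·0.8080) = 0.18317/0.33426 = 0.5480.
Update on result 2 ('negative'): P(H) ← 0.046·0.5480 / (0.046·0.5480 + 0.813·0.4520) = 0.025207/0.39270 = 0.0642.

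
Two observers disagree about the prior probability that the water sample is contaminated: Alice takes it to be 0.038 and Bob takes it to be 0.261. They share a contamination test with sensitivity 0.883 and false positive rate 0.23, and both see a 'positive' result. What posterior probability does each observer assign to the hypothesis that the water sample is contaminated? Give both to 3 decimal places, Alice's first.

P('+'|H) = 0.883, P('+'|¬H) = 0.23.
Alice: numerator 0.883·0.038 = 0.033554; evidence = 0.033554+0.23·0.962 = 0.25481; posterior = 0.132.
Bob: numerator 0.883·0.261 = 0.23046; evidence = 0.23046+0.23·0.739 = 0.40043; posterior = 0.576.

Alice: 0.132; Bob: 0.576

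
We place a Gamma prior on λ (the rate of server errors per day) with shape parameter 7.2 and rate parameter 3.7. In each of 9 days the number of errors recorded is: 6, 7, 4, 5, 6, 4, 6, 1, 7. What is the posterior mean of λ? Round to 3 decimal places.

Posterior mean ≈ 4.189

The Poisson likelihood adds the total count to the shape and the number of exposure periods to the rate. Here ∑xᵢ = 46 and n = 9, so shape 7.2→53.2 and rate 3.7→12.7.
Posterior mean = shape/rate = 53.2/12.7 = 4.189.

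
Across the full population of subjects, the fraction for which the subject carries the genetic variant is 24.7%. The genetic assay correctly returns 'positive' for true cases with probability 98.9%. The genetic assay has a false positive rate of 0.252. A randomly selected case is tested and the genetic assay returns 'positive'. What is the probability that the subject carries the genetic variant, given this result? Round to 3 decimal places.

Let H be the event that the subject carries the genetic variant. P(H) = 0.247, so P(¬H) = 0.753. With E the 'positive' result, P(E|H) = 0.989 and P(E|¬H) = 0.252.
P(E) = 0.989·0.247 + 0.252·0.753 = 0.24428 + 0.18976 = 0.43404.
By Bayes' theorem, P(H|E) = 0.24428 / 0.43404 = 0.563.

P(H | E) ≈ 0.563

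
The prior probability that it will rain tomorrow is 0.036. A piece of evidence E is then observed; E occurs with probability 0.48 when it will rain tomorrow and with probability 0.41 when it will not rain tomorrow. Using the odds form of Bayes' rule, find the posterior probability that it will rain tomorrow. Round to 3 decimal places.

Prior odds = 0.036/(1−0.036) = 0.037344. In log-odds, ln(0.037344) = -3.2876.
Add log likelihood ratio: ln(1.1707) = 0.15763.
Posterior log-odds = -3.1299, so posterior odds = exp(-3.1299) = 0.043720. Converting, P(H|E) = 0.043720/1.0437 = 0.042.

Posterior probability ≈ 0.042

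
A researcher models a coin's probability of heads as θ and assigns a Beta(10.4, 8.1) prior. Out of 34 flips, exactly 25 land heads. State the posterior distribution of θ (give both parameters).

Observing 25 successes and 9 failures updates Beta(10.4, 8.1) by adding the success and failure counts to the two shape parameters: α = 10.4+25 = 35.4, β = 8.1+9 = 17.1.

Posterior: Beta(35.4, 17.1)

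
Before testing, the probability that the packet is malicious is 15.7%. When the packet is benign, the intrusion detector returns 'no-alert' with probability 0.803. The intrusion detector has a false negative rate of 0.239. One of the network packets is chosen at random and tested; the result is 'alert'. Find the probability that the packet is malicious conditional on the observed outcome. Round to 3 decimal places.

P(H | E) ≈ 0.418

Let H be the event that the packet is malicious. P(H) = 0.157, so P(¬H) = 0.843. With E the 'alert' result, P(E|H) = 0.761 and P(E|¬H) = 0.197.
P(E) = 0.761·0.157 + 0.197·0.843 = 0.11948 + 0.16607 = 0.28555.
By Bayes' theorem, P(H|E) = 0.11948 / 0.28555 = 0.418.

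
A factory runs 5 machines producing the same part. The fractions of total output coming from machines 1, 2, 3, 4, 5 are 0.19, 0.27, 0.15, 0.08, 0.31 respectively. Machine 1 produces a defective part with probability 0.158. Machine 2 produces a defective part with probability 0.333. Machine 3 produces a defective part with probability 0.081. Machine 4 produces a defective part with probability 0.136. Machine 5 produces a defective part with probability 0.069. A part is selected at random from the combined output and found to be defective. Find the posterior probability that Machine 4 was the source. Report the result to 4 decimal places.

Posterior probability ≈ 0.0662

P(defective|M1) = 0.158; P(defective|M2) = 0.333; P(defective|M3) = 0.081; P(defective|M4) = 0.136; P(defective|M5) = 0.069.
Prior × likelihood for each source: 0.19·0.158=0.03002, 0.27·0.333=0.08991, 0.15·0.081=0.01215, 0.08·0.136=0.01088, 0.31·0.069=0.02139. Summing gives P(defective) = 0.16435.
P(Machine 4 | defective) = 0.01088 / 0.16435 = 0.0662.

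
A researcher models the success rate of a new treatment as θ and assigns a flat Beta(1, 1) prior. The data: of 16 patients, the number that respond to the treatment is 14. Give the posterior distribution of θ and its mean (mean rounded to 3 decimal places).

Posterior: Beta(15, 3); mean ≈ 0.833

The binomial likelihood is conjugate to the Beta prior: with 14 successes and 2 failures, the posterior is Beta(1+14, 1+2) = Beta(15, 3).
Posterior mean = α/(α+β) = 15/18 = 0.833.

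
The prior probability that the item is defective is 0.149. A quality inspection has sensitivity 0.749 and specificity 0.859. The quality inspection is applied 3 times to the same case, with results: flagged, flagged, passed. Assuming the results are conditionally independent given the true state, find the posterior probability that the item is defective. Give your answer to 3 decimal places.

Posterior P(H) ≈ 0.591

Let H be the event that the item is defective; start with P(H) = 0.149. P('flagged'|H) = 0.749, P('flagged'|¬H) = 0.141.
Update on result 1 ('flagged'): P(H) ← 0.749·0.1490 / (0.749·0.1490 + 0.141·0.8510) = 0.11160/0.23159 = 0.4819.
Update on result 2 ('flagged'): P(H) ← 0.749·0.4819 / (0.749·0.4819 + 0.141·0.5181) = 0.36093/0.43399 = 0.8317.
Update on result 3 ('passed'): P(H) ← 0.251·0.8317 / (0.251·0.8317 + 0.859·0.1683) = 0.20875/0.35335 = 0.5908.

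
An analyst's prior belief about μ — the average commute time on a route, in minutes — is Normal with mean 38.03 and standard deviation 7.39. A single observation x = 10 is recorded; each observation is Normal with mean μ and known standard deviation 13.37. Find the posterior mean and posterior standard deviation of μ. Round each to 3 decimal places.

With known σ, the Normal prior is conjugate. Weight on the data is w = (n/σ²)/(n/σ² + 1/τ₀²) = 0.00559419/(0.00559419+0.0183110) = 0.23402.
Posterior mean = w·x̄ + (1−w)·μ₀ = 0.23402·10 + 0.76598·38.03 = 31.471. Posterior variance = 1/(0.00559419+0.0183110) = 41.8320, so SD = 6.468.

Posterior mean ≈ 31.471; posterior SD ≈ 6.468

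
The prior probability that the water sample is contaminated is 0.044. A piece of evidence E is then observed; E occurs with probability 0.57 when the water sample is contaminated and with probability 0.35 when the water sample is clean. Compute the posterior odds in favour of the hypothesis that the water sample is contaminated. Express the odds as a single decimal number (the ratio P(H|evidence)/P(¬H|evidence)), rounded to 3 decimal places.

Posterior odds ≈ 0.075

Prior odds = 0.044/(1−0.044) = 0.046025.
Likelihood ratio for E = 0.57/0.35 = 1.6286.
Posterior odds = prior odds × LR = 0.074955.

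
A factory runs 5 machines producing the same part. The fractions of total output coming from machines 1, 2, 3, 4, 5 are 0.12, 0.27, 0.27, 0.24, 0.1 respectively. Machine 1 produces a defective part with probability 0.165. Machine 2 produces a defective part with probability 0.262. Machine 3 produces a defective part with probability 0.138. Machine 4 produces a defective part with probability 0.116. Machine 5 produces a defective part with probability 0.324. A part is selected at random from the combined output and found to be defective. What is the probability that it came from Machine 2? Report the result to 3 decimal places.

Tabulate prior·likelihood by source: [1] prior 0.12, lik 0.165, product 0.01980; [2] prior 0.27, lik 0.262, product 0.07074; [3] prior 0.27, lik 0.138, product 0.03726; [4] prior 0.24, lik 0.116, product 0.02784; [5] prior 0.1, lik 0.324, product 0.03240.
Normalizing constant = 0.18804; the posterior for Machine 2 is its product over the sum, 0.07074/0.18804 = 0.376.

Posterior probability ≈ 0.376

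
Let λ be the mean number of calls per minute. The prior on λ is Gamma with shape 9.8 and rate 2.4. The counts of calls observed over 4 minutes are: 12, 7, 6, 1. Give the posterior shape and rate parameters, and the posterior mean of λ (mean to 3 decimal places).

Posterior: Gamma(shape=35.8, rate=6.4); mean ≈ 5.594

Total count ∑xᵢ = 26 over n = 4 minutes.
Gamma is conjugate to the Poisson likelihood: posterior is Gamma(shape = 9.8+26 = 35.8, rate = 2.4+4 = 6.4).
E[λ | data] = 35.8/6.4 = 5.594.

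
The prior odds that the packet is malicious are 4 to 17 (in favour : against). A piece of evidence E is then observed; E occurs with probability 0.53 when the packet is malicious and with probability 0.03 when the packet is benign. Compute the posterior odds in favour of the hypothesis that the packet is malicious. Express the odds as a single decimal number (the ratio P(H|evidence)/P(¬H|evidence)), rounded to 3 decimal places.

Posterior odds ≈ 4.157

Prior odds = 4/17 = 0.23529. In log-odds, ln(0.23529) = -1.4469.
Add log likelihood ratio: ln(17.667) = 2.8717.
Posterior log-odds = 1.4248, so posterior odds = exp(1.4248) = 4.1569.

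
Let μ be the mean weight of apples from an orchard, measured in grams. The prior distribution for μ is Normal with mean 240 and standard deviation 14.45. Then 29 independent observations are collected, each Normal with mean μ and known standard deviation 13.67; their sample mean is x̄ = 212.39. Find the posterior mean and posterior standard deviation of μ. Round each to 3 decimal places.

Prior precision 1/τ₀² = 1/14.45² = 0.00478921; data precision n/σ² = 29/13.67² = 0.155189.
Posterior precision = 0.00478921 + 0.155189 = 0.159978, giving posterior SD = 1/√0.159978 = 2.500.
Posterior mean = (0.00478921·240 + 0.155189·212.39) / 0.159978 = 213.217.

Posterior mean ≈ 213.217; posterior SD ≈ 2.500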